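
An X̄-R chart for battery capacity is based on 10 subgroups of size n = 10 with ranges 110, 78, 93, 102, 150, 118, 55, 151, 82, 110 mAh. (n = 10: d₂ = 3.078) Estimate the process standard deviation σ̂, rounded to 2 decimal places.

34.08

R̄ = (110 + 78 + 93 + 102 + 150 + 118 + 55 + 151 + 82 + 110) / 10 = 104.9000
σ̂ = R̄ / d₂ = 104.9000 / 3.078 = 34.0806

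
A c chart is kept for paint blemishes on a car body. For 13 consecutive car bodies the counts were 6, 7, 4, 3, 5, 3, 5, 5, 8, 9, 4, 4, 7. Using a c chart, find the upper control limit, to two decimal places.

12.35

c̄ = (6 + 7 + 4 + 3 + 5 + 3 + 5 + 5 + 8 + 9 + 4 + 4 + 7) / 13 = 70 / 13 = 5.3846
UCL = c̄ + 3√c̄ = 5.3846 + 3 × √5.3846 = 5.3846 + 3 × 2.3205 = 12.3460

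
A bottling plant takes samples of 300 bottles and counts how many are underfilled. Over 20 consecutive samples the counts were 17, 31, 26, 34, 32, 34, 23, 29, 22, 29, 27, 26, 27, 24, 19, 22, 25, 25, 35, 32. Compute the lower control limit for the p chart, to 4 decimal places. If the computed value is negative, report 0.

p̄ = Σdᵢ / (k·n) = 539 / (20 × 300) = 0.08983
LCL = p̄ − 3·√(p̄(1−p̄)/n) = 0.08983 − 3 × 0.01651 = 0.04031

0.0403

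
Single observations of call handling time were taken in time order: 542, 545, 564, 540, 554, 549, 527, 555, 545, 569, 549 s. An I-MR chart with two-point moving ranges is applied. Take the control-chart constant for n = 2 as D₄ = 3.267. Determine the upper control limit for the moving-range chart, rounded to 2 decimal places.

55.21

Moving ranges: 3, 19, 24, 14, 5, 22, 28, 10, 24, 20; M̄R̄ = 169.0000 / 10 = 16.9000
UCL_MR = D₄·M̄R̄ = 3.267 × 16.9000 = 55.2123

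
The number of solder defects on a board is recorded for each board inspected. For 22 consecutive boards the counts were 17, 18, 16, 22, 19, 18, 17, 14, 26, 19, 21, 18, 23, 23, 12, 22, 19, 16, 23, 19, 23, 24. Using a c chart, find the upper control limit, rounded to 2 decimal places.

32.75

c̄ = (17 + 18 + 16 + 22 + 19 + 18 + 17 + 14 + 26 + 19 + 21 + 18 + 23 + 23 + 12 + 22 + 19 + 16 + 23 + 19 + 23 + 24) / 22 = 429 / 22 = 19.5000
UCL = c̄ + 3√c̄ = 19.5000 + 3 × √19.5000 = 19.5000 + 3 × 4.4159 = 32.7476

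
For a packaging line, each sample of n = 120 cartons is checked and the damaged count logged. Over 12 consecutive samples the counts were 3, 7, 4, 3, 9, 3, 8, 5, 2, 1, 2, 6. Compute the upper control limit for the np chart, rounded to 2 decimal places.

10.60

p̄ = Σdᵢ / (k·n) = 53 / (12 × 120) = 0.03681
UCL = np̄ + 3·√(np̄(1−p̄)) = 4.4167 + 3 × √(4.4167×0.96319) = 4.4167 + 3 × 2.0625 = 10.6043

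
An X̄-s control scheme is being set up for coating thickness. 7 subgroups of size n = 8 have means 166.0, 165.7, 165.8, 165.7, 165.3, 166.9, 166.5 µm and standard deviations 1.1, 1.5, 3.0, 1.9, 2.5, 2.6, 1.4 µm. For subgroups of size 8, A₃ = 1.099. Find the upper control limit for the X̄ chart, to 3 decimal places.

168.184

X̄̄ = (166.0 + 165.7 + 165.8 + 165.7 + 165.3 + 166.9 + 166.5) / 7 = 165.9857
s̄ = (1.1 + 1.5 + 3.0 + 1.9 + 2.5 + 2.6 + 1.4) / 7 = 2.0000
UCL = X̄̄ + A₃·s̄ = 165.9857 + 1.099 × 2.0000 = 168.1837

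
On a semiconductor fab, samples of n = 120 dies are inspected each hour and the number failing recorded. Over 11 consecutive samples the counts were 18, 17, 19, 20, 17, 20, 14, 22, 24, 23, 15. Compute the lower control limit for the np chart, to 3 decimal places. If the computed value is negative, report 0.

7.003

p̄ = Σdᵢ / (k·n) = 209 / (11 × 120) = 0.15833
LCL = np̄ − 3·√(np̄(1−p̄)) = 19.0000 − 3 × 3.9990 = 7.0031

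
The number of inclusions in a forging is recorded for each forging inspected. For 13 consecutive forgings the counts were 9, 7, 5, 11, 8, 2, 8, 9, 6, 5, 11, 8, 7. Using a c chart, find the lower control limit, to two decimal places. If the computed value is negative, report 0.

c̄ = (9 + 7 + 5 + 11 + 8 + 2 + 8 + 9 + 6 + 5 + 11 + 8 + 7) / 13 = 96 / 13 = 7.3846
LCL = c̄ − 3√c̄ = 7.3846 − 3 × 2.7175 = -0.7678 → 0 (cannot be negative)

0.00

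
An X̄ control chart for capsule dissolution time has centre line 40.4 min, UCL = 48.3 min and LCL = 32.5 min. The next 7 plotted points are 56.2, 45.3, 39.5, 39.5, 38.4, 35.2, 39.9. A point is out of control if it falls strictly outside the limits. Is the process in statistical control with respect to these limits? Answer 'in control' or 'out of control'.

out of control

Compare each point to [32.5, 48.3]: sample 1 = 56.2 > UCL.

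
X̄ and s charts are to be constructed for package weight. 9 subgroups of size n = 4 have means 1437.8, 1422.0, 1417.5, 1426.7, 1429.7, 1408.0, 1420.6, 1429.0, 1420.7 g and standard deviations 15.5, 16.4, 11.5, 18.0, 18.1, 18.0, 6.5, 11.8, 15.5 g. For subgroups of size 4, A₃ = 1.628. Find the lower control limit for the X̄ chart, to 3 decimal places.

1399.805

X̄̄ = (1437.8 + 1422.0 + 1417.5 + 1426.7 + 1429.7 + 1408.0 + 1420.6 + 1429.0 + 1420.7) / 9 = 1423.5556
s̄ = (15.5 + 16.4 + 11.5 + 18.0 + 18.1 + 18.0 + 6.5 + 11.8 + 15.5) / 9 = 14.5889
LCL = X̄̄ − A₃·s̄ = 1423.5556 − 1.628 × 14.5889 = 1399.8048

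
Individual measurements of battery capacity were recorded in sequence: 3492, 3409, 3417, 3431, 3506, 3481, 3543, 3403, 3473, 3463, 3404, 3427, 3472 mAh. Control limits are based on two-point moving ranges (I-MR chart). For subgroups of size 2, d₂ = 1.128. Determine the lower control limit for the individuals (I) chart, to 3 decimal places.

X̄ = (3492 + 3409 + 3417 + 3431 + 3506 + 3481 + 3543 + 3403 + 3473 + 3463 + 3404 + 3427 + 3472) / 13 = 3455.4615
Moving ranges: 83, 8, 14, 75, 25, 62, 140, 70, 10, 59, 23, 45; M̄R̄ = 614.0000 / 12 = 51.1667
LCL = X̄ − 3·M̄R̄/d₂ = 3455.4615 − 3 × 51.1667 / 1.128 = 3319.3800

3319.380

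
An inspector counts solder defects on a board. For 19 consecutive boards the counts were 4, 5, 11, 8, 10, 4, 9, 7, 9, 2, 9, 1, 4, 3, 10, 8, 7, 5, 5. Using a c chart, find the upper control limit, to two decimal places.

c̄ = (4 + 5 + 11 + 8 + 10 + 4 + 9 + 7 + 9 + 2 + 9 + 1 + 4 + 3 + 10 + 8 + 7 + 5 + 5) / 19 = 121 / 19 = 6.3684
UCL = c̄ + 3√c̄ = 6.3684 + 3 × √6.3684 = 6.3684 + 3 × 2.5236 = 13.9391

13.94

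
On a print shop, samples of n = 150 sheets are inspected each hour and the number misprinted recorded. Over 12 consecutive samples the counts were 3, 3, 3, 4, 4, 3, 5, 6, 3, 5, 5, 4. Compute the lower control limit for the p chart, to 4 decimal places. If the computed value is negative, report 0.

p̄ = Σdᵢ / (k·n) = 48 / (12 × 150) = 0.02667
LCL = p̄ − 3·√(p̄(1−p̄)/n) = 0.02667 − 3 × 0.01315 = -0.01280 → 0 (negative, so LCL = 0)

0.0000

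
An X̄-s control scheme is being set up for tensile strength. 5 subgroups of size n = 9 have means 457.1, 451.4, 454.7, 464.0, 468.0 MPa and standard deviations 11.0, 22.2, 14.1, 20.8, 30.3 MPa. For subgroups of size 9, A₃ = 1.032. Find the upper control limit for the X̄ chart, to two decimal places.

479.35

X̄̄ = (457.1 + 451.4 + 454.7 + 464.0 + 468.0) / 5 = 459.0400
s̄ = (11.0 + 22.2 + 14.1 + 20.8 + 30.3) / 5 = 19.6800
UCL = X̄̄ + A₃·s̄ = 459.0400 + 1.032 × 19.6800 = 479.3498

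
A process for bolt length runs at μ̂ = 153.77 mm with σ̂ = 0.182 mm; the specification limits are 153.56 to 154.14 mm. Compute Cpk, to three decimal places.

0.385

Cpu = (USL − μ̂) / (3σ̂) = (154.14 − 153.77) / (3 × 0.182) = 0.6777; Cpl = (μ̂ − LSL) / (3σ̂) = (153.77 − 153.56) / (3 × 0.182) = 0.3846; Cpk = min(Cpu, Cpl) = 0.3846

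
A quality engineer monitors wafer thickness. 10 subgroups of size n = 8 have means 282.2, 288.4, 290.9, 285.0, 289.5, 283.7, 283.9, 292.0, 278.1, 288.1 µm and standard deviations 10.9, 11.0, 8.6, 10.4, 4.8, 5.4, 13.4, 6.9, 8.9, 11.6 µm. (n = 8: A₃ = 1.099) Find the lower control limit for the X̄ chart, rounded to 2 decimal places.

276.08

X̄̄ = (282.2 + 288.4 + 290.9 + 285.0 + 289.5 + 283.7 + 283.9 + 292.0 + 278.1 + 288.1) / 10 = 286.1800
s̄ = (10.9 + 11.0 + 8.6 + 10.4 + 4.8 + 5.4 + 13.4 + 6.9 + 8.9 + 11.6) / 10 = 9.1900
LCL = X̄̄ − A₃·s̄ = 286.1800 − 1.099 × 9.1900 = 276.0802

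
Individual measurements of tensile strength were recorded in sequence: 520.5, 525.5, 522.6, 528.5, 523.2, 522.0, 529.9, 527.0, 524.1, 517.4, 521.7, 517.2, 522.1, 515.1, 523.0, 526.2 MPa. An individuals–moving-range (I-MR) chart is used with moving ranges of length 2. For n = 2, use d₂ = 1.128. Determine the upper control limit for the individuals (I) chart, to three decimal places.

X̄ = (520.5 + 525.5 + 522.6 + 528.5 + 523.2 + 522.0 + 529.9 + 527.0 + 524.1 + 517.4 + 521.7 + 517.2 + 522.1 + 515.1 + 523.0 + 526.2) / 16 = 522.8750
Moving ranges: 5.0, 2.9, 5.9, 5.3, 1.2, 7.9, 2.9, 2.9, 6.7, 4.3, 4.5, 4.9, 7.0, 7.9, 3.2; M̄R̄ = 72.5000 / 15 = 4.8333
UCL = X̄ + 3·M̄R̄/d₂ = 522.8750 + 3 × 4.8333 / 1.128 = 535.7296

535.730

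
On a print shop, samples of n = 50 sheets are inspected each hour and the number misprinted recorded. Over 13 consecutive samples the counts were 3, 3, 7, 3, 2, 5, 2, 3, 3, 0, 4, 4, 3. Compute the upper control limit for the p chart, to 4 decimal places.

p̄ = Σdᵢ / (k·n) = 42 / (13 × 50) = 0.06462
UCL = p̄ + 3·√(p̄(1−p̄)/n) = 0.06462 + 3 × √(0.06462×0.93538/50) = 0.06462 + 3 × 0.03477 = 0.16892

0.1689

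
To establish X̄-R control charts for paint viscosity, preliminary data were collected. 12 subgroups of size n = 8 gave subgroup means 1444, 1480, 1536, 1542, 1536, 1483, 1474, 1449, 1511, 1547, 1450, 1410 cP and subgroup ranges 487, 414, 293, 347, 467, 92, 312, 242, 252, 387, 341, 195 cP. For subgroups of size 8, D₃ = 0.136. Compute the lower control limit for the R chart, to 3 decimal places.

R̄ = (487 + 414 + 293 + 347 + 467 + 92 + 312 + 242 + 252 + 387 + 341 + 195) / 12 = 3829.0000 / 12 = 319.0833
LCL_R = D₃·R̄ = 0.136 × 319.0833 = 43.3953

43.395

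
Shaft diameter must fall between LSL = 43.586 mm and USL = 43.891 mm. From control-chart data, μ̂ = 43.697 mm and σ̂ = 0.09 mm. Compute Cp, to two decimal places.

Cp = (USL − LSL) / (6σ̂) = (43.891 − 43.586) / (6 × 0.09) = 0.3050 / 0.5400 = 0.5648

0.56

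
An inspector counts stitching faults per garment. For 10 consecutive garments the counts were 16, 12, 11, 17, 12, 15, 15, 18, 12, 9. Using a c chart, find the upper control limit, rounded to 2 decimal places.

24.80

c̄ = (16 + 12 + 11 + 17 + 12 + 15 + 15 + 18 + 12 + 9) / 10 = 137 / 10 = 13.7000
UCL = c̄ + 3√c̄ = 13.7000 + 3 × √13.7000 = 13.7000 + 3 × 3.7014 = 24.8041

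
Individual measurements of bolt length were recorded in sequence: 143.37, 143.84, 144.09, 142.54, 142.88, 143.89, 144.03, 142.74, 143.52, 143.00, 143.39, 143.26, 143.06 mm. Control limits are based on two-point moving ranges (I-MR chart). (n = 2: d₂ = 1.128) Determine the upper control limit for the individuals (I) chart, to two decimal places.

X̄ = (143.37 + 143.84 + 144.09 + 142.54 + 142.88 + 143.89 + 144.03 + 142.74 + 143.52 + 143.00 + 143.39 + 143.26 + 143.06) / 13 = 143.3546
Moving ranges: 0.47, 0.25, 1.55, 0.34, 1.01, 0.14, 1.29, 0.78, 0.52, 0.39, 0.13, 0.20; M̄R̄ = 7.0700 / 12 = 0.5892
UCL = X̄ + 3·M̄R̄/d₂ = 143.3546 + 3 × 0.5892 / 1.128 = 144.9215

144.92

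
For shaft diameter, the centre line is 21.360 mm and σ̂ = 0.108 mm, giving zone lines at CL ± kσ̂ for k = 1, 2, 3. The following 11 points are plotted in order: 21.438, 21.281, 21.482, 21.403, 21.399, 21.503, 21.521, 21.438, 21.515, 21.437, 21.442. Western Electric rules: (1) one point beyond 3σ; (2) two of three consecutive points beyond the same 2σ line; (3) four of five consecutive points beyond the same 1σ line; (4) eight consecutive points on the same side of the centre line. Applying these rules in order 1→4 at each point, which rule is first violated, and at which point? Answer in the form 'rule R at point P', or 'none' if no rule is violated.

Zone of each point (C = within 1σ̂, B = 1σ̂–2σ̂, A = 2σ̂–3σ̂, * = beyond 3σ̂; sign = side of CL): 1:+C, 2:-C, 3:+B, 4:+C, 5:+C, 6:+B, 7:+B, 8:+C, 9:+B, 10:+C, 11:+C
Rule 4 (eight consecutive points on the same side of the centre line) is satisfied at point 10.

rule 4 at point 10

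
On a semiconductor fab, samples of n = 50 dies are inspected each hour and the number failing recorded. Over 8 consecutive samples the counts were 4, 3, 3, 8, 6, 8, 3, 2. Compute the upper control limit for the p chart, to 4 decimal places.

p̄ = Σdᵢ / (k·n) = 37 / (8 × 50) = 0.09250
UCL = p̄ + 3·√(p̄(1−p̄)/n) = 0.09250 + 3 × √(0.09250×0.90750/50) = 0.09250 + 3 × 0.04097 = 0.21542

0.2154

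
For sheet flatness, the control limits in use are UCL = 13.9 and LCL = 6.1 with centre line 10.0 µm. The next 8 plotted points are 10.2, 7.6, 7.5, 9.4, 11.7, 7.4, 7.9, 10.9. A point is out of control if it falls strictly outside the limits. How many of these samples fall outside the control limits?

All 8 points lie within [6.1, 13.9].

0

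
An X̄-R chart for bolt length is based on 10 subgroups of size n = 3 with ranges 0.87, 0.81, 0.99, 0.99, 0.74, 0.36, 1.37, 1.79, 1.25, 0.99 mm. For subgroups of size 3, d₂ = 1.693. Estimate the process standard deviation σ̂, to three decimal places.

0.600

R̄ = (0.87 + 0.81 + 0.99 + 0.99 + 0.74 + 0.36 + 1.37 + 1.79 + 1.25 + 0.99) / 10 = 1.0160
σ̂ = R̄ / d₂ = 1.0160 / 1.693 = 0.6001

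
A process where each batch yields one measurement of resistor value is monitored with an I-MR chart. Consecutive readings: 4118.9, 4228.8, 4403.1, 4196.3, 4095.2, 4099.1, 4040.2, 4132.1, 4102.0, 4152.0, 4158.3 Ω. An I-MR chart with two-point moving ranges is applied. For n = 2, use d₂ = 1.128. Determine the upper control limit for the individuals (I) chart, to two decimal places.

X̄ = (4118.9 + 4228.8 + 4403.1 + 4196.3 + 4095.2 + 4099.1 + 4040.2 + 4132.1 + 4102.0 + 4152.0 + 4158.3) / 11 = 4156.9091
Moving ranges: 109.9, 174.3, 206.8, 101.1, 3.9, 58.9, 91.9, 30.1, 50.0, 6.3; M̄R̄ = 833.2000 / 10 = 83.3200
UCL = X̄ + 3·M̄R̄/d₂ = 4156.9091 + 3 × 83.3200 / 1.128 = 4378.5048

4378.50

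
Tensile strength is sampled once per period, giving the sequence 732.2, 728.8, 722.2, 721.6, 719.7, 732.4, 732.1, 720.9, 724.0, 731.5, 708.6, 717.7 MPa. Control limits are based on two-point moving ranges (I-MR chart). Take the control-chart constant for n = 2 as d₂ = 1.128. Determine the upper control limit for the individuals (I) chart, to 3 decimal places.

X̄ = (732.2 + 728.8 + 722.2 + 721.6 + 719.7 + 732.4 + 732.1 + 720.9 + 724.0 + 731.5 + 708.6 + 717.7) / 12 = 724.3083
Moving ranges: 3.4, 6.6, 0.6, 1.9, 12.7, 0.3, 11.2, 3.1, 7.5, 22.9, 9.1; M̄R̄ = 79.3000 / 11 = 7.2091
UCL = X̄ + 3·M̄R̄/d₂ = 724.3083 + 3 × 7.2091 / 1.128 = 743.4814

743.481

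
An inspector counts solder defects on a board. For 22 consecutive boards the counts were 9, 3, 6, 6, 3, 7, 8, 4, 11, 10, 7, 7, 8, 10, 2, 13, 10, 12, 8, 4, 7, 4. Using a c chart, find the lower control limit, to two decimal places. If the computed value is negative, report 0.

0.00

c̄ = (9 + 3 + 6 + 6 + 3 + 7 + 8 + 4 + 11 + 10 + 7 + 7 + 8 + 10 + 2 + 13 + 10 + 12 + 8 + 4 + 7 + 4) / 22 = 159 / 22 = 7.2273
LCL = c̄ − 3√c̄ = 7.2273 − 3 × 2.6884 = -0.8378 → 0 (cannot be negative)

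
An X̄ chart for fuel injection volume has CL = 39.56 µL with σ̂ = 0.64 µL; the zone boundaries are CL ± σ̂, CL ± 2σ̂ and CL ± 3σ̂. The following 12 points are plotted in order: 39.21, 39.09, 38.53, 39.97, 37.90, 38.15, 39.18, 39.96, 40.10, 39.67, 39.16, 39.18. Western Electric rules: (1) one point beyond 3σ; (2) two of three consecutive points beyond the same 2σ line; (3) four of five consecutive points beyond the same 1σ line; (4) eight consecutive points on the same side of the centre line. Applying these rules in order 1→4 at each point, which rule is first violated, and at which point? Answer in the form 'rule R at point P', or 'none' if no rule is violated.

rule 2 at point 6

Zone of each point (C = within 1σ̂, B = 1σ̂–2σ̂, A = 2σ̂–3σ̂, * = beyond 3σ̂; sign = side of CL): 1:-C, 2:-C, 3:-B, 4:+C, 5:-A, 6:-A, 7:-C, 8:+C, 9:+C, 10:+C, 11:-C, 12:-C
Rule 2 (two of three consecutive points beyond the same 2σ limit) is satisfied at point 6.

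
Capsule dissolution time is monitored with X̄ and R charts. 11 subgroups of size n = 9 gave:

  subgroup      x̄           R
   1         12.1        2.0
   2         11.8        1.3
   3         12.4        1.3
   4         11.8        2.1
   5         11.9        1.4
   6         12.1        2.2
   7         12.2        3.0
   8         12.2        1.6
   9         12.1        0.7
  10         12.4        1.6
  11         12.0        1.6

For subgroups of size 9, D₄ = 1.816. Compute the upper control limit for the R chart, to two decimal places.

R̄ = (2.0 + 1.3 + 1.3 + 2.1 + 1.4 + 2.2 + 3.0 + 1.6 + 0.7 + 1.6 + 1.6) / 11 = 18.8000 / 11 = 1.7091
UCL_R = D₄·R̄ = 1.816 × 1.7091 = 3.1037

3.10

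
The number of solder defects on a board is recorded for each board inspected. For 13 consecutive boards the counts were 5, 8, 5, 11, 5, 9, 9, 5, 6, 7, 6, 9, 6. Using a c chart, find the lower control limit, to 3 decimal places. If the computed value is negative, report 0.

0.000

c̄ = (5 + 8 + 5 + 11 + 5 + 9 + 9 + 5 + 6 + 7 + 6 + 9 + 6) / 13 = 91 / 13 = 7.0000
LCL = c̄ − 3√c̄ = 7.0000 − 3 × 2.6458 = -0.9373 → 0 (cannot be negative)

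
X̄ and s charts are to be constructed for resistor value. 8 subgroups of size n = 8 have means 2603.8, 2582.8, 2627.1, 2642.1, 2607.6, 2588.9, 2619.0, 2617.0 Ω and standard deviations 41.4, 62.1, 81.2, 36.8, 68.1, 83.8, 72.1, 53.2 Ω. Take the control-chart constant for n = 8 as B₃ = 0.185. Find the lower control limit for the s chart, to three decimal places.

11.532

s̄ = (41.4 + 62.1 + 81.2 + 36.8 + 68.1 + 83.8 + 72.1 + 53.2) / 8 = 62.3375
LCL_s = B₃·s̄ = 0.185 × 62.3375 = 11.5324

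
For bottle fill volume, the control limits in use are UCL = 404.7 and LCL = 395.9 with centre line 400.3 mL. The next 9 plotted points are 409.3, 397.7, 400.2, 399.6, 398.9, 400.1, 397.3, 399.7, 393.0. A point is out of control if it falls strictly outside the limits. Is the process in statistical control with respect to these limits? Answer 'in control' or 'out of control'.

out of control

Compare each point to [395.9, 404.7]: sample 1 = 409.3 > UCL; sample 9 = 393.0 < LCL.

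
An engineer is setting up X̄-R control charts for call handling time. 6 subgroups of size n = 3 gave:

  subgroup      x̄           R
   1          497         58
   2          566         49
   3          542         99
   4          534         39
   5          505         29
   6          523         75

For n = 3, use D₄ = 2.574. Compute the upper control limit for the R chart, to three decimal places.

R̄ = (58 + 49 + 99 + 39 + 29 + 75) / 6 = 349.0000 / 6 = 58.1667
UCL_R = D₄·R̄ = 2.574 × 58.1667 = 149.7210

149.721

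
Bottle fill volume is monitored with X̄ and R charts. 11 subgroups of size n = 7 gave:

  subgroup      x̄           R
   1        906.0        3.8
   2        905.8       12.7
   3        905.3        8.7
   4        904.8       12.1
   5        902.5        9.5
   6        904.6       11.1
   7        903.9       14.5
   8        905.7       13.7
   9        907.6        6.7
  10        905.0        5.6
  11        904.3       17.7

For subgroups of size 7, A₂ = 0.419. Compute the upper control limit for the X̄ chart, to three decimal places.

X̄̄ = (906.0 + 905.8 + 905.3 + 904.8 + 902.5 + 904.6 + 903.9 + 905.7 + 907.6 + 905.0 + 904.3) / 11 = 9955.5000 / 11 = 905.0455
R̄ = (3.8 + 12.7 + 8.7 + 12.1 + 9.5 + 11.1 + 14.5 + 13.7 + 6.7 + 5.6 + 17.7) / 11 = 116.1000 / 11 = 10.5545
UCL = X̄̄ + A₂·R̄ = 905.0455 + 0.419 × 10.5545 = 909.4678

909.468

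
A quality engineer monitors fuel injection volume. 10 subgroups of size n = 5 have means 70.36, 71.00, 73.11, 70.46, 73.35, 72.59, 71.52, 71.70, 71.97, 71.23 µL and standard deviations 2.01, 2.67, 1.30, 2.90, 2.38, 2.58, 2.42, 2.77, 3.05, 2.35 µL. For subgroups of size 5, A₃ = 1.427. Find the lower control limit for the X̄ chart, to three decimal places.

X̄̄ = (70.36 + 71.00 + 73.11 + 70.46 + 73.35 + 72.59 + 71.52 + 71.70 + 71.97 + 71.23) / 10 = 71.7290
s̄ = (2.01 + 2.67 + 1.30 + 2.90 + 2.38 + 2.58 + 2.42 + 2.77 + 3.05 + 2.35) / 10 = 2.4430
LCL = X̄̄ − A₃·s̄ = 71.7290 − 1.427 × 2.4430 = 68.2428

68.243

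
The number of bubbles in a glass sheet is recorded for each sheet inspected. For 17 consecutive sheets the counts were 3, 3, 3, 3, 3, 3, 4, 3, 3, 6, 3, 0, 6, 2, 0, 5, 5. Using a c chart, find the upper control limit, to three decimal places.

8.631

c̄ = (3 + 3 + 3 + 3 + 3 + 3 + 4 + 3 + 3 + 6 + 3 + 0 + 6 + 2 + 0 + 5 + 5) / 17 = 55 / 17 = 3.2353
UCL = c̄ + 3√c̄ = 3.2353 + 3 × √3.2353 = 3.2353 + 3 × 1.7987 = 8.6314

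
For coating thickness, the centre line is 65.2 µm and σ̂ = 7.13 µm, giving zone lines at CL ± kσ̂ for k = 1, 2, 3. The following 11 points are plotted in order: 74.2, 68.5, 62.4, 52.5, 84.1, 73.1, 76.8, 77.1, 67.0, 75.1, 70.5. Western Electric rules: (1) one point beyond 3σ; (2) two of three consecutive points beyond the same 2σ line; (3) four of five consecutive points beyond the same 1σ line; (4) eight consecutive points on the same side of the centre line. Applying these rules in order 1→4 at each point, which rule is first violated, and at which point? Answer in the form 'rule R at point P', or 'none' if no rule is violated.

rule 3 at point 8

Zone of each point (C = within 1σ̂, B = 1σ̂–2σ̂, A = 2σ̂–3σ̂, * = beyond 3σ̂; sign = side of CL): 1:+B, 2:+C, 3:-C, 4:-B, 5:+A, 6:+B, 7:+B, 8:+B, 9:+C, 10:+B, 11:+C
Rule 3 (four of five consecutive points beyond the same 1σ limit) is satisfied at point 8.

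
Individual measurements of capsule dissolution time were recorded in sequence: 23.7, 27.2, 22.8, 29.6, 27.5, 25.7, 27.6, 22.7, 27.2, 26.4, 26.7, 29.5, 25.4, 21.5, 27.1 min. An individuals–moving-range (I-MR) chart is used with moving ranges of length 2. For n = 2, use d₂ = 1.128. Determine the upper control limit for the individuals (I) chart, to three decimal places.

35.045

X̄ = (23.7 + 27.2 + 22.8 + 29.6 + 27.5 + 25.7 + 27.6 + 22.7 + 27.2 + 26.4 + 26.7 + 29.5 + 25.4 + 21.5 + 27.1) / 15 = 26.0400
Moving ranges: 3.5, 4.4, 6.8, 2.1, 1.8, 1.9, 4.9, 4.5, 0.8, 0.3, 2.8, 4.1, 3.9, 5.6; M̄R̄ = 47.4000 / 14 = 3.3857
UCL = X̄ + 3·M̄R̄/d₂ = 26.0400 + 3 × 3.3857 / 1.128 = 35.0446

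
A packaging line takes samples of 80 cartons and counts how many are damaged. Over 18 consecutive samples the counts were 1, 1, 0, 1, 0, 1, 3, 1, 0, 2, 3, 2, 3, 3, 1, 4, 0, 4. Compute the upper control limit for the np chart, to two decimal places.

5.50

p̄ = Σdᵢ / (k·n) = 30 / (18 × 80) = 0.02083
UCL = np̄ + 3·√(np̄(1−p̄)) = 1.6667 + 3 × √(1.6667×0.97917) = 1.6667 + 3 × 1.2775 = 5.4991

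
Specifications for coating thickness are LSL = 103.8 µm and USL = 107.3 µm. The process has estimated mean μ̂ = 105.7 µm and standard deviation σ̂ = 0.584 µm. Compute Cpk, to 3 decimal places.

0.913

Cpu = (USL − μ̂) / (3σ̂) = (107.3 − 105.7) / (3 × 0.584) = 0.9132; Cpl = (μ̂ − LSL) / (3σ̂) = (105.7 − 103.8) / (3 × 0.584) = 1.0845; Cpk = min(Cpu, Cpl) = 0.9132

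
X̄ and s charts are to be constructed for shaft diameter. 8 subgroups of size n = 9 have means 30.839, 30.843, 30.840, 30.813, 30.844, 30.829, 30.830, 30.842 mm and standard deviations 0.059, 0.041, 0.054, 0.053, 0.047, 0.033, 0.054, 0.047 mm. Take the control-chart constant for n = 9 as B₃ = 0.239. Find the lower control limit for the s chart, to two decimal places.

0.01

s̄ = (0.059 + 0.041 + 0.054 + 0.053 + 0.047 + 0.033 + 0.054 + 0.047) / 8 = 0.0485
LCL_s = B₃·s̄ = 0.239 × 0.0485 = 0.0116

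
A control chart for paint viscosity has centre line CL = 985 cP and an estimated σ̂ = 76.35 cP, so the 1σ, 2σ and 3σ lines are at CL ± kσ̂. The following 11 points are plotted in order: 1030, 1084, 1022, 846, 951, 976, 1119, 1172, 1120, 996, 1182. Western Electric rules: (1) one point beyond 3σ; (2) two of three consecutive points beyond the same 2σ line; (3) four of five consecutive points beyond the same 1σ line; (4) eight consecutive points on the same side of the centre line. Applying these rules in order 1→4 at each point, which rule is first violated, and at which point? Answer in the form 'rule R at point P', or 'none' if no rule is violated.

Zone of each point (C = within 1σ̂, B = 1σ̂–2σ̂, A = 2σ̂–3σ̂, * = beyond 3σ̂; sign = side of CL): 1:+C, 2:+B, 3:+C, 4:-B, 5:-C, 6:-C, 7:+B, 8:+A, 9:+B, 10:+C, 11:+A
Rule 3 (four of five consecutive points beyond the same 1σ limit) is satisfied at point 11.

rule 3 at point 11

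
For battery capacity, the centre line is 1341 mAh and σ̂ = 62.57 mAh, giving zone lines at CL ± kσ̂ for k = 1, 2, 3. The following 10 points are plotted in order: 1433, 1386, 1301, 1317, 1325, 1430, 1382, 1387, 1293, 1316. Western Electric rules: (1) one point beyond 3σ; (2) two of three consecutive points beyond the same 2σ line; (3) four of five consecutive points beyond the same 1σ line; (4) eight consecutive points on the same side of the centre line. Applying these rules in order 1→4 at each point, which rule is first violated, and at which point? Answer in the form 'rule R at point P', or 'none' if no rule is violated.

none

Zone of each point (C = within 1σ̂, B = 1σ̂–2σ̂, A = 2σ̂–3σ̂, * = beyond 3σ̂; sign = side of CL): 1:+B, 2:+C, 3:-C, 4:-C, 5:-C, 6:+B, 7:+C, 8:+C, 9:-C, 10:-C
No rule fires across all 10 points.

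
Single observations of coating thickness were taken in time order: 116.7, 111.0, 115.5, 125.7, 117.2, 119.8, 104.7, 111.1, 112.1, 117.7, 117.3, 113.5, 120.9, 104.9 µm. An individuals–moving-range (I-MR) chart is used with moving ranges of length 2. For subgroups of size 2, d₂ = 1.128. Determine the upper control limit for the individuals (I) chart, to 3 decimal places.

X̄ = (116.7 + 111.0 + 115.5 + 125.7 + 117.2 + 119.8 + 104.7 + 111.1 + 112.1 + 117.7 + 117.3 + 113.5 + 120.9 + 104.9) / 14 = 114.8643
Moving ranges: 5.7, 4.5, 10.2, 8.5, 2.6, 15.1, 6.4, 1.0, 5.6, 0.4, 3.8, 7.4, 16.0; M̄R̄ = 87.2000 / 13 = 6.7077
UCL = X̄ + 3·M̄R̄/d₂ = 114.8643 + 3 × 6.7077 / 1.128 = 132.7039

132.704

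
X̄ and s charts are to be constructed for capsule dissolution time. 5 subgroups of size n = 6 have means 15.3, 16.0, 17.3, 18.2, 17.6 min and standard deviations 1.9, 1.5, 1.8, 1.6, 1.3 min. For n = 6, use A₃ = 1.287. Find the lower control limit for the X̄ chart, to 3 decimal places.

14.795

X̄̄ = (15.3 + 16.0 + 17.3 + 18.2 + 17.6) / 5 = 16.8800
s̄ = (1.9 + 1.5 + 1.8 + 1.6 + 1.3) / 5 = 1.6200
LCL = X̄̄ − A₃·s̄ = 16.8800 − 1.287 × 1.6200 = 14.7951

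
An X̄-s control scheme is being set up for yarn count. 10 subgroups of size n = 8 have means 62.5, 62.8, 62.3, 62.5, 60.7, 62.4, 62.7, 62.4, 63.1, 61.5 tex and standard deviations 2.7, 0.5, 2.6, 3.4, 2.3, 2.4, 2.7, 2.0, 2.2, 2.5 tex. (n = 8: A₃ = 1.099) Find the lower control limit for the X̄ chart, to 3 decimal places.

59.729

X̄̄ = (62.5 + 62.8 + 62.3 + 62.5 + 60.7 + 62.4 + 62.7 + 62.4 + 63.1 + 61.5) / 10 = 62.2900
s̄ = (2.7 + 0.5 + 2.6 + 3.4 + 2.3 + 2.4 + 2.7 + 2.0 + 2.2 + 2.5) / 10 = 2.3300
LCL = X̄̄ − A₃·s̄ = 62.2900 − 1.099 × 2.3300 = 59.7293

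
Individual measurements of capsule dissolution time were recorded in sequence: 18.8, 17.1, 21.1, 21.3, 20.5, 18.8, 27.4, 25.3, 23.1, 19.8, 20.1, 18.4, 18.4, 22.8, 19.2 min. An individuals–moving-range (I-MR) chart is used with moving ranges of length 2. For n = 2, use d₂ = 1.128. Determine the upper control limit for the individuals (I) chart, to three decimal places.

27.380

X̄ = (18.8 + 17.1 + 21.1 + 21.3 + 20.5 + 18.8 + 27.4 + 25.3 + 23.1 + 19.8 + 20.1 + 18.4 + 18.4 + 22.8 + 19.2) / 15 = 20.8067
Moving ranges: 1.7, 4.0, 0.2, 0.8, 1.7, 8.6, 2.1, 2.2, 3.3, 0.3, 1.7, 0.0, 4.4, 3.6; M̄R̄ = 34.6000 / 14 = 2.4714
UCL = X̄ + 3·M̄R̄/d₂ = 20.8067 + 3 × 2.4714 / 1.128 = 27.3796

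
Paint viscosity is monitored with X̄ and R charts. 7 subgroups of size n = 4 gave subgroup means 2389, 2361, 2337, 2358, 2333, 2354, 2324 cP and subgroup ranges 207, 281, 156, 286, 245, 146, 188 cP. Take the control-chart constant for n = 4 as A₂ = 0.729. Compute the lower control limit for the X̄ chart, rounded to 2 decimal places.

X̄̄ = (2389 + 2361 + 2337 + 2358 + 2333 + 2354 + 2324) / 7 = 16456.0000 / 7 = 2350.8571
R̄ = (207 + 281 + 156 + 286 + 245 + 146 + 188) / 7 = 1509.0000 / 7 = 215.5714
LCL = X̄̄ − A₂·R̄ = 2350.8571 − 0.729 × 215.5714 = 2193.7056

2193.71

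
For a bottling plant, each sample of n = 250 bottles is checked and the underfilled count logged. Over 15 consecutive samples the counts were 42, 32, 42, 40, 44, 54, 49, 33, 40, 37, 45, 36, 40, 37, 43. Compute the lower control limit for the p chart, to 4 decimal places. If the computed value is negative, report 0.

p̄ = Σdᵢ / (k·n) = 614 / (15 × 250) = 0.16373
LCL = p̄ − 3·√(p̄(1−p̄)/n) = 0.16373 − 3 × 0.02340 = 0.09352

0.0935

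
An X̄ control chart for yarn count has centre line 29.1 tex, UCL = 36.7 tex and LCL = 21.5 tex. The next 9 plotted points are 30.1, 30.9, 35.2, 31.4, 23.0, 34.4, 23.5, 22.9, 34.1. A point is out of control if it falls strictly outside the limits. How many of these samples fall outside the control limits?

0

All 9 points lie within [21.5, 36.7].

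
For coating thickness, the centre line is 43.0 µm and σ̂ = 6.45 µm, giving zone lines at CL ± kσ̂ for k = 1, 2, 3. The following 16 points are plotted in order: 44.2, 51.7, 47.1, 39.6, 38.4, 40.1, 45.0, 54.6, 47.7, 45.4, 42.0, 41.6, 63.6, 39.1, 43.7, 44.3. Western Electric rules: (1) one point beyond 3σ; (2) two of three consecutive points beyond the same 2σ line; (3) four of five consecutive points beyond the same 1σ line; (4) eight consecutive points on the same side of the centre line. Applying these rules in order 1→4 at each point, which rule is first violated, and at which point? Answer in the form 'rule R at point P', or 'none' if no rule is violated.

Zone of each point (C = within 1σ̂, B = 1σ̂–2σ̂, A = 2σ̂–3σ̂, * = beyond 3σ̂; sign = side of CL): 1:+C, 2:+B, 3:+C, 4:-C, 5:-C, 6:-C, 7:+C, 8:+B, 9:+C, 10:+C, 11:-C, 12:-C, 13:+*, 14:-C, 15:+C, 16:+C
Rule 1 (one point beyond the 3σ limits) is satisfied at point 13.

rule 1 at point 13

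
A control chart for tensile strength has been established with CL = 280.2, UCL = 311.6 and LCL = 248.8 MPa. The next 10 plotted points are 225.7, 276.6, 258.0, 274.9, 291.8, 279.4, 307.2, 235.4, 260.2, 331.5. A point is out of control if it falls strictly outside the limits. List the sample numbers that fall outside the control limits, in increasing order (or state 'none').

Compare each point to [248.8, 311.6]: sample 1 = 225.7 < LCL; sample 8 = 235.4 < LCL; sample 10 = 331.5 > UCL.

1, 8, 10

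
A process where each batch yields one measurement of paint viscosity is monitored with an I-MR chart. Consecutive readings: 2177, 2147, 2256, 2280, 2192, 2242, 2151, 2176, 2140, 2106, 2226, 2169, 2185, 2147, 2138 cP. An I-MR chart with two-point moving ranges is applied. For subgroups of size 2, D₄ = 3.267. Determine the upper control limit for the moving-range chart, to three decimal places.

169.651

Moving ranges: 30, 109, 24, 88, 50, 91, 25, 36, 34, 120, 57, 16, 38, 9; M̄R̄ = 727.0000 / 14 = 51.9286
UCL_MR = D₄·M̄R̄ = 3.267 × 51.9286 = 169.6506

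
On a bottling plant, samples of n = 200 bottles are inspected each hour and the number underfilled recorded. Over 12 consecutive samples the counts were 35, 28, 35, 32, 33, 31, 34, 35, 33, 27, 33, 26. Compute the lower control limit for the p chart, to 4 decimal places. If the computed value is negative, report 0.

p̄ = Σdᵢ / (k·n) = 382 / (12 × 200) = 0.15917
LCL = p̄ − 3·√(p̄(1−p̄)/n) = 0.15917 − 3 × 0.02587 = 0.08156

0.0816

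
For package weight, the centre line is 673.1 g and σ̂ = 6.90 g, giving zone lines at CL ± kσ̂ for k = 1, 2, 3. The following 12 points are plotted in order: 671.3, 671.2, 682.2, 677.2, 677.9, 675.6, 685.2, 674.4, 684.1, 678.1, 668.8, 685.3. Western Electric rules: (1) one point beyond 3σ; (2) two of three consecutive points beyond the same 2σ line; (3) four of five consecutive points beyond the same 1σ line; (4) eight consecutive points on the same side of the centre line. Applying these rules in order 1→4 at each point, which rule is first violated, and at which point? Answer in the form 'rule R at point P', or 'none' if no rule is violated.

Zone of each point (C = within 1σ̂, B = 1σ̂–2σ̂, A = 2σ̂–3σ̂, * = beyond 3σ̂; sign = side of CL): 1:-C, 2:-C, 3:+B, 4:+C, 5:+C, 6:+C, 7:+B, 8:+C, 9:+B, 10:+C, 11:-C, 12:+B
Rule 4 (eight consecutive points on the same side of the centre line) is satisfied at point 10.

rule 4 at point 10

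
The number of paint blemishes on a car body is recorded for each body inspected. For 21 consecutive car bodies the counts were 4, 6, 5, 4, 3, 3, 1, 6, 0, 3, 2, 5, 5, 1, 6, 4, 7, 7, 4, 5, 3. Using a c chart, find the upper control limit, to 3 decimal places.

c̄ = (4 + 6 + 5 + 4 + 3 + 3 + 1 + 6 + 0 + 3 + 2 + 5 + 5 + 1 + 6 + 4 + 7 + 7 + 4 + 5 + 3) / 21 = 84 / 21 = 4.0000
UCL = c̄ + 3√c̄ = 4.0000 + 3 × √4.0000 = 4.0000 + 3 × 2.0000 = 10.0000

10.000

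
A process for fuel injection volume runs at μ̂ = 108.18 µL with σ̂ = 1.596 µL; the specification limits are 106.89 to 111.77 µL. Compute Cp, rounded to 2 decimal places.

0.51

Cp = (USL − LSL) / (6σ̂) = (111.77 − 106.89) / (6 × 1.596) = 4.8800 / 9.5760 = 0.5096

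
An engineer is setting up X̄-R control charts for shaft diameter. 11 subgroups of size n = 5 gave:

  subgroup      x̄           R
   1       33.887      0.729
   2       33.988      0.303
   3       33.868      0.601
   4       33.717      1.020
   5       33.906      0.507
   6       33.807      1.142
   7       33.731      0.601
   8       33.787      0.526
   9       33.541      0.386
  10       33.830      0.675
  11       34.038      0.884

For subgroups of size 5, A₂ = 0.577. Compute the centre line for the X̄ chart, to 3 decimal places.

X̄̄ = (33.887 + 33.988 + 33.868 + 33.717 + 33.906 + 33.807 + 33.731 + 33.787 + 33.541 + 33.830 + 34.038) / 11 = 372.1000 / 11 = 33.8273
CL = X̄̄ = 33.8273

33.827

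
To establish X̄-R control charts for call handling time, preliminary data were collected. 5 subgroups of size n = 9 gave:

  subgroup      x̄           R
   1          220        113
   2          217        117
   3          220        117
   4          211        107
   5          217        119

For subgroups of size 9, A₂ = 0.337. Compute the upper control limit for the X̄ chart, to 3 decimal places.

255.620

X̄̄ = (220 + 217 + 220 + 211 + 217) / 5 = 1085.0000 / 5 = 217.0000
R̄ = (113 + 117 + 117 + 107 + 119) / 5 = 573.0000 / 5 = 114.6000
UCL = X̄̄ + A₂·R̄ = 217.0000 + 0.337 × 114.6000 = 255.6202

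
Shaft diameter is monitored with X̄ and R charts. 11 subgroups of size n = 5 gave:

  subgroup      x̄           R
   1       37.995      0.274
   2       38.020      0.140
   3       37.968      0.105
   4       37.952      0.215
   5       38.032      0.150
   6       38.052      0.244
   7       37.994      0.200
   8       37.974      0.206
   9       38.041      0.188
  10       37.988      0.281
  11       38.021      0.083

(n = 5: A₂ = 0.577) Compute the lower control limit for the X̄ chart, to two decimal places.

37.89

X̄̄ = (37.995 + 38.020 + 37.968 + 37.952 + 38.032 + 38.052 + 37.994 + 37.974 + 38.041 + 37.988 + 38.021) / 11 = 418.0370 / 11 = 38.0034
R̄ = (0.274 + 0.140 + 0.105 + 0.215 + 0.150 + 0.244 + 0.200 + 0.206 + 0.188 + 0.281 + 0.083) / 11 = 2.0860 / 11 = 0.1896
LCL = X̄̄ − A₂·R̄ = 38.0034 − 0.577 × 0.1896 = 37.8939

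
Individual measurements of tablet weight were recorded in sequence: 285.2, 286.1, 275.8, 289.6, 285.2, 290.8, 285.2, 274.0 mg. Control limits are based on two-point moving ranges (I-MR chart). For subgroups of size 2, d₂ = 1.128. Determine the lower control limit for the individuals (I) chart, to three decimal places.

X̄ = (285.2 + 286.1 + 275.8 + 289.6 + 285.2 + 290.8 + 285.2 + 274.0) / 8 = 283.9875
Moving ranges: 0.9, 10.3, 13.8, 4.4, 5.6, 5.6, 11.2; M̄R̄ = 51.8000 / 7 = 7.4000
LCL = X̄ − 3·M̄R̄/d₂ = 283.9875 − 3 × 7.4000 / 1.128 = 264.3066

264.307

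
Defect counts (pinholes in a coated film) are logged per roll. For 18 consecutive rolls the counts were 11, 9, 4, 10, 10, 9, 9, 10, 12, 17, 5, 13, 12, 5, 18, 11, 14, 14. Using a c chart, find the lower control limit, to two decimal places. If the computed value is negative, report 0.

c̄ = (11 + 9 + 4 + 10 + 10 + 9 + 9 + 10 + 12 + 17 + 5 + 13 + 12 + 5 + 18 + 11 + 14 + 14) / 18 = 193 / 18 = 10.7222
LCL = c̄ − 3√c̄ = 10.7222 − 3 × 3.2745 = 0.8988

0.90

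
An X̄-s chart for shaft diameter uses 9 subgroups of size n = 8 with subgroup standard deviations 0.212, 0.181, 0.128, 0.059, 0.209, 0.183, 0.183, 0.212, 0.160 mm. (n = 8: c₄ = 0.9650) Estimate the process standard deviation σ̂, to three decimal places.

0.176

s̄ = (0.212 + 0.181 + 0.128 + 0.059 + 0.209 + 0.183 + 0.183 + 0.212 + 0.160) / 9 = 0.1697
σ̂ = s̄ / c₄ = 0.1697 / 0.9650 = 0.1758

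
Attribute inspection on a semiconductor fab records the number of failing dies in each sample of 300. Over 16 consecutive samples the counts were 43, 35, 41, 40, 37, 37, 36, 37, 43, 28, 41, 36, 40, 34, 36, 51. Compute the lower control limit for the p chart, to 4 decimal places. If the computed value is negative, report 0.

p̄ = Σdᵢ / (k·n) = 615 / (16 × 300) = 0.12812
LCL = p̄ − 3·√(p̄(1−p̄)/n) = 0.12812 − 3 × 0.01930 = 0.07023

0.0702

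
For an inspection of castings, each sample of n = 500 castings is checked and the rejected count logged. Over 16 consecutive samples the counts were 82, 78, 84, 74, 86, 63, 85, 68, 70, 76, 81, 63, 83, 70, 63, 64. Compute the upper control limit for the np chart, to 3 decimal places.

p̄ = Σdᵢ / (k·n) = 1190 / (16 × 500) = 0.14875
UCL = np̄ + 3·√(np̄(1−p̄)) = 74.3750 + 3 × √(74.3750×0.85125) = 74.3750 + 3 × 7.9569 = 98.2456

98.246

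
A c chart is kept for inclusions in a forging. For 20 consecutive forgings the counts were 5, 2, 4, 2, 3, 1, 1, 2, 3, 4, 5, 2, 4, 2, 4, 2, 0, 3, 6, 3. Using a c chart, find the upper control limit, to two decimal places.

8.01

c̄ = (5 + 2 + 4 + 2 + 3 + 1 + 1 + 2 + 3 + 4 + 5 + 2 + 4 + 2 + 4 + 2 + 0 + 3 + 6 + 3) / 20 = 58 / 20 = 2.9000
UCL = c̄ + 3√c̄ = 2.9000 + 3 × √2.9000 = 2.9000 + 3 × 1.7029 = 8.0088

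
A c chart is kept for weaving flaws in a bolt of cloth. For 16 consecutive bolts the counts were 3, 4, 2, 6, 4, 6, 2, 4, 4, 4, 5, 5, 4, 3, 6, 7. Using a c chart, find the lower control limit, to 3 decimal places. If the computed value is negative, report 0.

0.000

c̄ = (3 + 4 + 2 + 6 + 4 + 6 + 2 + 4 + 4 + 4 + 5 + 5 + 4 + 3 + 6 + 7) / 16 = 69 / 16 = 4.3125
LCL = c̄ − 3√c̄ = 4.3125 − 3 × 2.0767 = -1.9175 → 0 (cannot be negative)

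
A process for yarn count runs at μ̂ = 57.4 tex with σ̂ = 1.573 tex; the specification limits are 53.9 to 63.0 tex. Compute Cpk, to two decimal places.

Cpu = (USL − μ̂) / (3σ̂) = (63.0 − 57.4) / (3 × 1.573) = 1.1867; Cpl = (μ̂ − LSL) / (3σ̂) = (57.4 − 53.9) / (3 × 1.573) = 0.7417; Cpk = min(Cpu, Cpl) = 0.7417

0.74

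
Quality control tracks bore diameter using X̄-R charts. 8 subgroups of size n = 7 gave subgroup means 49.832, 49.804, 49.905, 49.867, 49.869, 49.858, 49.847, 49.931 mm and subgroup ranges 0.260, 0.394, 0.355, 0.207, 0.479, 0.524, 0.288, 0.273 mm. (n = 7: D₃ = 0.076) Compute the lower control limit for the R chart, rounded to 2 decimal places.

0.03

R̄ = (0.260 + 0.394 + 0.355 + 0.207 + 0.479 + 0.524 + 0.288 + 0.273) / 8 = 2.7800 / 8 = 0.3475
LCL_R = D₃·R̄ = 0.076 × 0.3475 = 0.0264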